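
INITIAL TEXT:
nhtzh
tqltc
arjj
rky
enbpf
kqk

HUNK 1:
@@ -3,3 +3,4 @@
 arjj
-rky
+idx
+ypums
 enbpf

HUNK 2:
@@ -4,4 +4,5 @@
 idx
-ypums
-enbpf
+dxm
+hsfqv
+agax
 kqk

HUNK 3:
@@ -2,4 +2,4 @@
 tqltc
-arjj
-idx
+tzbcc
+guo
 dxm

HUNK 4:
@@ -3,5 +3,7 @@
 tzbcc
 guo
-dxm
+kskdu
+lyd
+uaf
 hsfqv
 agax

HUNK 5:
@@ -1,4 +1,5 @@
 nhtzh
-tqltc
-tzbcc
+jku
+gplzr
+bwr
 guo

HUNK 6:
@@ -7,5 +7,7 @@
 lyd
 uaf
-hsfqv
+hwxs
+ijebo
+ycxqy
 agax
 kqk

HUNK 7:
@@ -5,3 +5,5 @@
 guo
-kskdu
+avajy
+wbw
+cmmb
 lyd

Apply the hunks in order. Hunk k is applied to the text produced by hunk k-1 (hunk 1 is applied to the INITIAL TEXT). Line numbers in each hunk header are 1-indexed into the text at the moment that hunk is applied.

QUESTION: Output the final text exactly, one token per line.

Answer: nhtzh
jku
gplzr
bwr
guo
avajy
wbw
cmmb
lyd
uaf
hwxs
ijebo
ycxqy
agax
kqk

Derivation:
Hunk 1: at line 3 remove [rky] add [idx,ypums] -> 7 lines: nhtzh tqltc arjj idx ypums enbpf kqk
Hunk 2: at line 4 remove [ypums,enbpf] add [dxm,hsfqv,agax] -> 8 lines: nhtzh tqltc arjj idx dxm hsfqv agax kqk
Hunk 3: at line 2 remove [arjj,idx] add [tzbcc,guo] -> 8 lines: nhtzh tqltc tzbcc guo dxm hsfqv agax kqk
Hunk 4: at line 3 remove [dxm] add [kskdu,lyd,uaf] -> 10 lines: nhtzh tqltc tzbcc guo kskdu lyd uaf hsfqv agax kqk
Hunk 5: at line 1 remove [tqltc,tzbcc] add [jku,gplzr,bwr] -> 11 lines: nhtzh jku gplzr bwr guo kskdu lyd uaf hsfqv agax kqk
Hunk 6: at line 7 remove [hsfqv] add [hwxs,ijebo,ycxqy] -> 13 lines: nhtzh jku gplzr bwr guo kskdu lyd uaf hwxs ijebo ycxqy agax kqk
Hunk 7: at line 5 remove [kskdu] add [avajy,wbw,cmmb] -> 15 lines: nhtzh jku gplzr bwr guo avajy wbw cmmb lyd uaf hwxs ijebo ycxqy agax kqk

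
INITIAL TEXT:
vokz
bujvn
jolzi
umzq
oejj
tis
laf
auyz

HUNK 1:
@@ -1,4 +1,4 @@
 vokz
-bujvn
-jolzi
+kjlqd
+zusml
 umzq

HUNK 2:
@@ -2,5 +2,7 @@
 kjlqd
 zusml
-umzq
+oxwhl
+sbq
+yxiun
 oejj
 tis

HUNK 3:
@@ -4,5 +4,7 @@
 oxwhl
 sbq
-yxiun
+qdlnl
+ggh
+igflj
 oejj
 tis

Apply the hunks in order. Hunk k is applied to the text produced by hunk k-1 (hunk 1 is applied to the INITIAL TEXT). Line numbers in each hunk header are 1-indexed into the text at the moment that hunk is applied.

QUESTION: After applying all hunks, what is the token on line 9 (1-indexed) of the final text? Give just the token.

Answer: oejj

Derivation:
Hunk 1: at line 1 remove [bujvn,jolzi] add [kjlqd,zusml] -> 8 lines: vokz kjlqd zusml umzq oejj tis laf auyz
Hunk 2: at line 2 remove [umzq] add [oxwhl,sbq,yxiun] -> 10 lines: vokz kjlqd zusml oxwhl sbq yxiun oejj tis laf auyz
Hunk 3: at line 4 remove [yxiun] add [qdlnl,ggh,igflj] -> 12 lines: vokz kjlqd zusml oxwhl sbq qdlnl ggh igflj oejj tis laf auyz
Final line 9: oejj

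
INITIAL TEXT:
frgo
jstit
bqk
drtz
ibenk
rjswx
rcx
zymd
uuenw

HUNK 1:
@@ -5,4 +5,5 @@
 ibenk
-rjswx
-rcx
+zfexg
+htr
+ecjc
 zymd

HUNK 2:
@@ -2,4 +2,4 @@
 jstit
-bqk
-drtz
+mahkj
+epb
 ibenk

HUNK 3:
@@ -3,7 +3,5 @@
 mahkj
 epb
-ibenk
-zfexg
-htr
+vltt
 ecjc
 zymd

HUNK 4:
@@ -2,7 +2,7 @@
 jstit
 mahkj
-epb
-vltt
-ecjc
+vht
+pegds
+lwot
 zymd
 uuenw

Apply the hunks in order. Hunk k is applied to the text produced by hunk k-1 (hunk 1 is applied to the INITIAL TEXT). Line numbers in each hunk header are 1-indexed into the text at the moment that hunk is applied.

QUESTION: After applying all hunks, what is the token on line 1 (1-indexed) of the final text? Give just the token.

Answer: frgo

Derivation:
Hunk 1: at line 5 remove [rjswx,rcx] add [zfexg,htr,ecjc] -> 10 lines: frgo jstit bqk drtz ibenk zfexg htr ecjc zymd uuenw
Hunk 2: at line 2 remove [bqk,drtz] add [mahkj,epb] -> 10 lines: frgo jstit mahkj epb ibenk zfexg htr ecjc zymd uuenw
Hunk 3: at line 3 remove [ibenk,zfexg,htr] add [vltt] -> 8 lines: frgo jstit mahkj epb vltt ecjc zymd uuenw
Hunk 4: at line 2 remove [epb,vltt,ecjc] add [vht,pegds,lwot] -> 8 lines: frgo jstit mahkj vht pegds lwot zymd uuenw
Final line 1: frgo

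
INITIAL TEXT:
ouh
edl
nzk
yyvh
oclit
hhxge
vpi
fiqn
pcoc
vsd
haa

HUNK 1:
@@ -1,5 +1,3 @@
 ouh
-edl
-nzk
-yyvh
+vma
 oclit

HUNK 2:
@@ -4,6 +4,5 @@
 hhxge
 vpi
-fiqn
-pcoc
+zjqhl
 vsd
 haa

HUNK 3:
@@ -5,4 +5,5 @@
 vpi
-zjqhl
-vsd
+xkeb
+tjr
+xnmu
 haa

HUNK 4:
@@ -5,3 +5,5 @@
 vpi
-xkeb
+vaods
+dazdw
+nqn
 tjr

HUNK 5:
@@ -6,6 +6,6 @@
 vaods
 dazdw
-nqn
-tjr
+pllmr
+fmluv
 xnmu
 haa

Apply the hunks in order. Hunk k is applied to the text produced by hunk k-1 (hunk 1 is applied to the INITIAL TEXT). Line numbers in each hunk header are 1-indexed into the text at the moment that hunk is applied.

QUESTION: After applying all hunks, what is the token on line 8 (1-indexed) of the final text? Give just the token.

Answer: pllmr

Derivation:
Hunk 1: at line 1 remove [edl,nzk,yyvh] add [vma] -> 9 lines: ouh vma oclit hhxge vpi fiqn pcoc vsd haa
Hunk 2: at line 4 remove [fiqn,pcoc] add [zjqhl] -> 8 lines: ouh vma oclit hhxge vpi zjqhl vsd haa
Hunk 3: at line 5 remove [zjqhl,vsd] add [xkeb,tjr,xnmu] -> 9 lines: ouh vma oclit hhxge vpi xkeb tjr xnmu haa
Hunk 4: at line 5 remove [xkeb] add [vaods,dazdw,nqn] -> 11 lines: ouh vma oclit hhxge vpi vaods dazdw nqn tjr xnmu haa
Hunk 5: at line 6 remove [nqn,tjr] add [pllmr,fmluv] -> 11 lines: ouh vma oclit hhxge vpi vaods dazdw pllmr fmluv xnmu haa
Final line 8: pllmr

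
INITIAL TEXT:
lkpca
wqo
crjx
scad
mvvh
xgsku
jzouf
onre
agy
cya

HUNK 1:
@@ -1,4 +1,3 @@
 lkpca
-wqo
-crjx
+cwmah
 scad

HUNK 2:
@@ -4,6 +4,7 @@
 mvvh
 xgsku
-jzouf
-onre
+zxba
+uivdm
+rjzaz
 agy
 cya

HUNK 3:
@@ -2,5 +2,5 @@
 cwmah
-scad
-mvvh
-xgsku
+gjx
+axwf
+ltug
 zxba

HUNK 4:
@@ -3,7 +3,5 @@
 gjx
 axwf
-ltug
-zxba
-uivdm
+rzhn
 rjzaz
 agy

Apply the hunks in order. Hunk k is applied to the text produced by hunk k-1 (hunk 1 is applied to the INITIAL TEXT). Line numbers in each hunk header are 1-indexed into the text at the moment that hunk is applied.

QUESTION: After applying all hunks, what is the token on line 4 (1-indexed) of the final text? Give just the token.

Answer: axwf

Derivation:
Hunk 1: at line 1 remove [wqo,crjx] add [cwmah] -> 9 lines: lkpca cwmah scad mvvh xgsku jzouf onre agy cya
Hunk 2: at line 4 remove [jzouf,onre] add [zxba,uivdm,rjzaz] -> 10 lines: lkpca cwmah scad mvvh xgsku zxba uivdm rjzaz agy cya
Hunk 3: at line 2 remove [scad,mvvh,xgsku] add [gjx,axwf,ltug] -> 10 lines: lkpca cwmah gjx axwf ltug zxba uivdm rjzaz agy cya
Hunk 4: at line 3 remove [ltug,zxba,uivdm] add [rzhn] -> 8 lines: lkpca cwmah gjx axwf rzhn rjzaz agy cya
Final line 4: axwf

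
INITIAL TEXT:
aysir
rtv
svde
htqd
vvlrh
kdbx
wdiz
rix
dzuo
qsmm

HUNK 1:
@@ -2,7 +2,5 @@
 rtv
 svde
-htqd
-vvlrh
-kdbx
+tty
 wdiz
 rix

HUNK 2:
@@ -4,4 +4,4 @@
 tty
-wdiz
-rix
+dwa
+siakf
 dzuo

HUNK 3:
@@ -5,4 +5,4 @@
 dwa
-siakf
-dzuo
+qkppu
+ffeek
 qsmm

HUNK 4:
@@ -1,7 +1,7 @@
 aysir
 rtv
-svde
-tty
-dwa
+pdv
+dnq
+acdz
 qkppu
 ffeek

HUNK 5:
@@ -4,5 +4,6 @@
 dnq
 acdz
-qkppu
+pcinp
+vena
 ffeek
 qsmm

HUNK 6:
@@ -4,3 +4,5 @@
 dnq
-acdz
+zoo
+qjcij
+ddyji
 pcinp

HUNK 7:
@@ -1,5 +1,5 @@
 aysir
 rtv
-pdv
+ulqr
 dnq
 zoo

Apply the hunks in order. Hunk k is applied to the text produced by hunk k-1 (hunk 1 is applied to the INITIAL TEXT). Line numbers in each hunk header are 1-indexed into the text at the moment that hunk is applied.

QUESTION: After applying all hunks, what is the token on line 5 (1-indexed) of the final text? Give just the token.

Hunk 1: at line 2 remove [htqd,vvlrh,kdbx] add [tty] -> 8 lines: aysir rtv svde tty wdiz rix dzuo qsmm
Hunk 2: at line 4 remove [wdiz,rix] add [dwa,siakf] -> 8 lines: aysir rtv svde tty dwa siakf dzuo qsmm
Hunk 3: at line 5 remove [siakf,dzuo] add [qkppu,ffeek] -> 8 lines: aysir rtv svde tty dwa qkppu ffeek qsmm
Hunk 4: at line 1 remove [svde,tty,dwa] add [pdv,dnq,acdz] -> 8 lines: aysir rtv pdv dnq acdz qkppu ffeek qsmm
Hunk 5: at line 4 remove [qkppu] add [pcinp,vena] -> 9 lines: aysir rtv pdv dnq acdz pcinp vena ffeek qsmm
Hunk 6: at line 4 remove [acdz] add [zoo,qjcij,ddyji] -> 11 lines: aysir rtv pdv dnq zoo qjcij ddyji pcinp vena ffeek qsmm
Hunk 7: at line 1 remove [pdv] add [ulqr] -> 11 lines: aysir rtv ulqr dnq zoo qjcij ddyji pcinp vena ffeek qsmm
Final line 5: zoo

Answer: zoo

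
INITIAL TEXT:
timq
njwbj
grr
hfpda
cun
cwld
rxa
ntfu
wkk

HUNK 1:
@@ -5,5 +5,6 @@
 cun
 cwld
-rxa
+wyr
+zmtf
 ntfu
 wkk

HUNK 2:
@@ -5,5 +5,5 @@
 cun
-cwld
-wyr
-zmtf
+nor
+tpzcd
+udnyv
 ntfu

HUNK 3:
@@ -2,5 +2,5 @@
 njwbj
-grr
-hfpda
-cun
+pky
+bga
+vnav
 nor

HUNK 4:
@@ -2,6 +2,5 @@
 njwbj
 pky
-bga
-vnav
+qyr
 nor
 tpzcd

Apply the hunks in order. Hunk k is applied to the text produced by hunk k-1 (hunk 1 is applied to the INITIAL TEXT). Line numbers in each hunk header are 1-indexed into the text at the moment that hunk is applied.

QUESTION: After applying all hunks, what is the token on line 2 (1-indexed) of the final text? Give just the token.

Hunk 1: at line 5 remove [rxa] add [wyr,zmtf] -> 10 lines: timq njwbj grr hfpda cun cwld wyr zmtf ntfu wkk
Hunk 2: at line 5 remove [cwld,wyr,zmtf] add [nor,tpzcd,udnyv] -> 10 lines: timq njwbj grr hfpda cun nor tpzcd udnyv ntfu wkk
Hunk 3: at line 2 remove [grr,hfpda,cun] add [pky,bga,vnav] -> 10 lines: timq njwbj pky bga vnav nor tpzcd udnyv ntfu wkk
Hunk 4: at line 2 remove [bga,vnav] add [qyr] -> 9 lines: timq njwbj pky qyr nor tpzcd udnyv ntfu wkk
Final line 2: njwbj

Answer: njwbj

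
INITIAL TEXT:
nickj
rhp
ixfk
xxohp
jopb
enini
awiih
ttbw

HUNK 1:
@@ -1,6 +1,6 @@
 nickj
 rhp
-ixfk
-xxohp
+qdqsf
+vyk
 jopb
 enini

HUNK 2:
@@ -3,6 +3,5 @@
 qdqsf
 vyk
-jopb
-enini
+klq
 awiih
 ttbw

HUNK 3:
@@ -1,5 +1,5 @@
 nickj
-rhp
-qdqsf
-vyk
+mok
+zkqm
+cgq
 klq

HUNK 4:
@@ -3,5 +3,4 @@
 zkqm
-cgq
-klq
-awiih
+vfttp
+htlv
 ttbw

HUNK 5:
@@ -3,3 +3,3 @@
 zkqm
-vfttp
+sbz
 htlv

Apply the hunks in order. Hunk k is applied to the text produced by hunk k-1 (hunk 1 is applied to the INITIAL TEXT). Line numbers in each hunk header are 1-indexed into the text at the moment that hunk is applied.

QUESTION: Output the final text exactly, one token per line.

Answer: nickj
mok
zkqm
sbz
htlv
ttbw

Derivation:
Hunk 1: at line 1 remove [ixfk,xxohp] add [qdqsf,vyk] -> 8 lines: nickj rhp qdqsf vyk jopb enini awiih ttbw
Hunk 2: at line 3 remove [jopb,enini] add [klq] -> 7 lines: nickj rhp qdqsf vyk klq awiih ttbw
Hunk 3: at line 1 remove [rhp,qdqsf,vyk] add [mok,zkqm,cgq] -> 7 lines: nickj mok zkqm cgq klq awiih ttbw
Hunk 4: at line 3 remove [cgq,klq,awiih] add [vfttp,htlv] -> 6 lines: nickj mok zkqm vfttp htlv ttbw
Hunk 5: at line 3 remove [vfttp] add [sbz] -> 6 lines: nickj mok zkqm sbz htlv ttbw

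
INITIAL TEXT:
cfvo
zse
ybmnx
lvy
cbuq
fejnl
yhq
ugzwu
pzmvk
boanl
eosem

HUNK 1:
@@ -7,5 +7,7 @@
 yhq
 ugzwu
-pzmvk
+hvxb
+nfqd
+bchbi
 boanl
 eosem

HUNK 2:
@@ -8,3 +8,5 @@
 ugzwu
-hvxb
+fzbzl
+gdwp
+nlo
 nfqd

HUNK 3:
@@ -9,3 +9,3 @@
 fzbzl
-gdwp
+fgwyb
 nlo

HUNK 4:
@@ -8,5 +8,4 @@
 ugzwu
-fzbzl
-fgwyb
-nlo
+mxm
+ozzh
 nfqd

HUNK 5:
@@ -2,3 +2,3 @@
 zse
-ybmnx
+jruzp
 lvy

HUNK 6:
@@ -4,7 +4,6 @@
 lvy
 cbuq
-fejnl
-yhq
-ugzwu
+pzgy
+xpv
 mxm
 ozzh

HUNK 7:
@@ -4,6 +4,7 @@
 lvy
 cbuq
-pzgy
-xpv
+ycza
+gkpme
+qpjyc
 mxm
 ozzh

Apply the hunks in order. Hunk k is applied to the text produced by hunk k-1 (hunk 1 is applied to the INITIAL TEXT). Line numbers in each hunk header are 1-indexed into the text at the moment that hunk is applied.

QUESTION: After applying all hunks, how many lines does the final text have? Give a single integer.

Hunk 1: at line 7 remove [pzmvk] add [hvxb,nfqd,bchbi] -> 13 lines: cfvo zse ybmnx lvy cbuq fejnl yhq ugzwu hvxb nfqd bchbi boanl eosem
Hunk 2: at line 8 remove [hvxb] add [fzbzl,gdwp,nlo] -> 15 lines: cfvo zse ybmnx lvy cbuq fejnl yhq ugzwu fzbzl gdwp nlo nfqd bchbi boanl eosem
Hunk 3: at line 9 remove [gdwp] add [fgwyb] -> 15 lines: cfvo zse ybmnx lvy cbuq fejnl yhq ugzwu fzbzl fgwyb nlo nfqd bchbi boanl eosem
Hunk 4: at line 8 remove [fzbzl,fgwyb,nlo] add [mxm,ozzh] -> 14 lines: cfvo zse ybmnx lvy cbuq fejnl yhq ugzwu mxm ozzh nfqd bchbi boanl eosem
Hunk 5: at line 2 remove [ybmnx] add [jruzp] -> 14 lines: cfvo zse jruzp lvy cbuq fejnl yhq ugzwu mxm ozzh nfqd bchbi boanl eosem
Hunk 6: at line 4 remove [fejnl,yhq,ugzwu] add [pzgy,xpv] -> 13 lines: cfvo zse jruzp lvy cbuq pzgy xpv mxm ozzh nfqd bchbi boanl eosem
Hunk 7: at line 4 remove [pzgy,xpv] add [ycza,gkpme,qpjyc] -> 14 lines: cfvo zse jruzp lvy cbuq ycza gkpme qpjyc mxm ozzh nfqd bchbi boanl eosem
Final line count: 14

Answer: 14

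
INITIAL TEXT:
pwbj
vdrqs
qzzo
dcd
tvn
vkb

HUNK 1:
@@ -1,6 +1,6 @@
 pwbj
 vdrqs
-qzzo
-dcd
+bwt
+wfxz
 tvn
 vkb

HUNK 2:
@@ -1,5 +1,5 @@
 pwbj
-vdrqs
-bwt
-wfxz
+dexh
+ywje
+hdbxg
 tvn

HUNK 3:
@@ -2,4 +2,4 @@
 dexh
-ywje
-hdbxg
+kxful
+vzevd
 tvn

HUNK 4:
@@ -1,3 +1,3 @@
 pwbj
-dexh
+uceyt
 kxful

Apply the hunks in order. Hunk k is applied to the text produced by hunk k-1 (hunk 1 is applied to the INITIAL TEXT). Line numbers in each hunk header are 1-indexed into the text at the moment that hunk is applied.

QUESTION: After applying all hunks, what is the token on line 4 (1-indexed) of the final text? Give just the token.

Answer: vzevd

Derivation:
Hunk 1: at line 1 remove [qzzo,dcd] add [bwt,wfxz] -> 6 lines: pwbj vdrqs bwt wfxz tvn vkb
Hunk 2: at line 1 remove [vdrqs,bwt,wfxz] add [dexh,ywje,hdbxg] -> 6 lines: pwbj dexh ywje hdbxg tvn vkb
Hunk 3: at line 2 remove [ywje,hdbxg] add [kxful,vzevd] -> 6 lines: pwbj dexh kxful vzevd tvn vkb
Hunk 4: at line 1 remove [dexh] add [uceyt] -> 6 lines: pwbj uceyt kxful vzevd tvn vkb
Final line 4: vzevd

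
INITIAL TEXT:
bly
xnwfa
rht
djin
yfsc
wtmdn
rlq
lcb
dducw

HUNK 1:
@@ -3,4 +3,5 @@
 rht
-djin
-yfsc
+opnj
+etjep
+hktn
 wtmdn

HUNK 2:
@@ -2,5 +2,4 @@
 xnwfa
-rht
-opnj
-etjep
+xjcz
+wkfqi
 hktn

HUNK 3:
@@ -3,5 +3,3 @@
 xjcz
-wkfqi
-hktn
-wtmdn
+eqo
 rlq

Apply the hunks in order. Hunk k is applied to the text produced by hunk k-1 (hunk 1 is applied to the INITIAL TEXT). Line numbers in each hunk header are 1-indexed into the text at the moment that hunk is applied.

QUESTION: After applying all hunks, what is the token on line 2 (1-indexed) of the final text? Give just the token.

Hunk 1: at line 3 remove [djin,yfsc] add [opnj,etjep,hktn] -> 10 lines: bly xnwfa rht opnj etjep hktn wtmdn rlq lcb dducw
Hunk 2: at line 2 remove [rht,opnj,etjep] add [xjcz,wkfqi] -> 9 lines: bly xnwfa xjcz wkfqi hktn wtmdn rlq lcb dducw
Hunk 3: at line 3 remove [wkfqi,hktn,wtmdn] add [eqo] -> 7 lines: bly xnwfa xjcz eqo rlq lcb dducw
Final line 2: xnwfa

Answer: xnwfa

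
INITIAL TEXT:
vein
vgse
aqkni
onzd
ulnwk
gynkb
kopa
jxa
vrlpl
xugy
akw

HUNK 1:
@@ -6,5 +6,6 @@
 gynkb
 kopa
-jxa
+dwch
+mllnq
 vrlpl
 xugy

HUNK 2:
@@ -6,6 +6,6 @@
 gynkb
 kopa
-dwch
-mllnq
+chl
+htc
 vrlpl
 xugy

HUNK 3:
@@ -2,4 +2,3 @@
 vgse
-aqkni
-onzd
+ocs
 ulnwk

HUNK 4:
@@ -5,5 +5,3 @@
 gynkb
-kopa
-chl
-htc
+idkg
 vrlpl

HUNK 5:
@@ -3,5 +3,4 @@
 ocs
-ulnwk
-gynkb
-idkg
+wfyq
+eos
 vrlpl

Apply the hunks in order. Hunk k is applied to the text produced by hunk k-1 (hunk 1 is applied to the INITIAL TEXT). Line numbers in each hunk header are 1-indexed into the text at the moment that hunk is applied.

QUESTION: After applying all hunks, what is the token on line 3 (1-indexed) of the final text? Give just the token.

Hunk 1: at line 6 remove [jxa] add [dwch,mllnq] -> 12 lines: vein vgse aqkni onzd ulnwk gynkb kopa dwch mllnq vrlpl xugy akw
Hunk 2: at line 6 remove [dwch,mllnq] add [chl,htc] -> 12 lines: vein vgse aqkni onzd ulnwk gynkb kopa chl htc vrlpl xugy akw
Hunk 3: at line 2 remove [aqkni,onzd] add [ocs] -> 11 lines: vein vgse ocs ulnwk gynkb kopa chl htc vrlpl xugy akw
Hunk 4: at line 5 remove [kopa,chl,htc] add [idkg] -> 9 lines: vein vgse ocs ulnwk gynkb idkg vrlpl xugy akw
Hunk 5: at line 3 remove [ulnwk,gynkb,idkg] add [wfyq,eos] -> 8 lines: vein vgse ocs wfyq eos vrlpl xugy akw
Final line 3: ocs

Answer: ocs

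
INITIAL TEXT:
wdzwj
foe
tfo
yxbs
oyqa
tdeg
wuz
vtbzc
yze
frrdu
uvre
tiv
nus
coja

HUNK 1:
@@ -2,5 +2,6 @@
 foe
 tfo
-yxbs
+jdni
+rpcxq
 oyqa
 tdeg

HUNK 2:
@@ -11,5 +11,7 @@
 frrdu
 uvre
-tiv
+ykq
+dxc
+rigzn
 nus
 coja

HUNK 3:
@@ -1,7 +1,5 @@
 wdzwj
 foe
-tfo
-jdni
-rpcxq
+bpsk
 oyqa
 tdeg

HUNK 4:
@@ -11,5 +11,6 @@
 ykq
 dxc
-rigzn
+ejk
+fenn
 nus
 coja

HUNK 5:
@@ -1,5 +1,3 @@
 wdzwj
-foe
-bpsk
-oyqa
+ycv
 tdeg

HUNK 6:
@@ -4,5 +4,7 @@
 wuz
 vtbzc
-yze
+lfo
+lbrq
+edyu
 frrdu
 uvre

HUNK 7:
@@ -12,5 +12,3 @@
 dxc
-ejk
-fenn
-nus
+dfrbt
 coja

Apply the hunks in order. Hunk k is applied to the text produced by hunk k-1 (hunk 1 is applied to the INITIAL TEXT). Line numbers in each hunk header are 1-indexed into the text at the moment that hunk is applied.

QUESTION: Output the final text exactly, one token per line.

Answer: wdzwj
ycv
tdeg
wuz
vtbzc
lfo
lbrq
edyu
frrdu
uvre
ykq
dxc
dfrbt
coja

Derivation:
Hunk 1: at line 2 remove [yxbs] add [jdni,rpcxq] -> 15 lines: wdzwj foe tfo jdni rpcxq oyqa tdeg wuz vtbzc yze frrdu uvre tiv nus coja
Hunk 2: at line 11 remove [tiv] add [ykq,dxc,rigzn] -> 17 lines: wdzwj foe tfo jdni rpcxq oyqa tdeg wuz vtbzc yze frrdu uvre ykq dxc rigzn nus coja
Hunk 3: at line 1 remove [tfo,jdni,rpcxq] add [bpsk] -> 15 lines: wdzwj foe bpsk oyqa tdeg wuz vtbzc yze frrdu uvre ykq dxc rigzn nus coja
Hunk 4: at line 11 remove [rigzn] add [ejk,fenn] -> 16 lines: wdzwj foe bpsk oyqa tdeg wuz vtbzc yze frrdu uvre ykq dxc ejk fenn nus coja
Hunk 5: at line 1 remove [foe,bpsk,oyqa] add [ycv] -> 14 lines: wdzwj ycv tdeg wuz vtbzc yze frrdu uvre ykq dxc ejk fenn nus coja
Hunk 6: at line 4 remove [yze] add [lfo,lbrq,edyu] -> 16 lines: wdzwj ycv tdeg wuz vtbzc lfo lbrq edyu frrdu uvre ykq dxc ejk fenn nus coja
Hunk 7: at line 12 remove [ejk,fenn,nus] add [dfrbt] -> 14 lines: wdzwj ycv tdeg wuz vtbzc lfo lbrq edyu frrdu uvre ykq dxc dfrbt coja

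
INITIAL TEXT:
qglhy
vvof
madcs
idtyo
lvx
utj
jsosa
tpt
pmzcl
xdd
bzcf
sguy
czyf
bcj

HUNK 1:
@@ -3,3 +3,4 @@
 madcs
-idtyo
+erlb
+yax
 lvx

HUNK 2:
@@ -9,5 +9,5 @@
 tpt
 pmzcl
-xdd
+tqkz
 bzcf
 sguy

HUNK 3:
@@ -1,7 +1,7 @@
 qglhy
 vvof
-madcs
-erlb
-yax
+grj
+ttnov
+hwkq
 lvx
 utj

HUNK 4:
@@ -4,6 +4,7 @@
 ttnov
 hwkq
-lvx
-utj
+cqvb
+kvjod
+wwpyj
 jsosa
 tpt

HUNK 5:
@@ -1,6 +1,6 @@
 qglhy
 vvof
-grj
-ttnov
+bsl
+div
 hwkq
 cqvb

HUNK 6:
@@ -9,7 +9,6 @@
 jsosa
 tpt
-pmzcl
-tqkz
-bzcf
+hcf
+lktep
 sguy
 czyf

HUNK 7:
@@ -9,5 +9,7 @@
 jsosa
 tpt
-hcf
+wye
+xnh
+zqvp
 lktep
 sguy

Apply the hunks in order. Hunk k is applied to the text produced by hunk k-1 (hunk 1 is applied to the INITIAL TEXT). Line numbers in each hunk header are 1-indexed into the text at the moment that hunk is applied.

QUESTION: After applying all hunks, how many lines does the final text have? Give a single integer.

Hunk 1: at line 3 remove [idtyo] add [erlb,yax] -> 15 lines: qglhy vvof madcs erlb yax lvx utj jsosa tpt pmzcl xdd bzcf sguy czyf bcj
Hunk 2: at line 9 remove [xdd] add [tqkz] -> 15 lines: qglhy vvof madcs erlb yax lvx utj jsosa tpt pmzcl tqkz bzcf sguy czyf bcj
Hunk 3: at line 1 remove [madcs,erlb,yax] add [grj,ttnov,hwkq] -> 15 lines: qglhy vvof grj ttnov hwkq lvx utj jsosa tpt pmzcl tqkz bzcf sguy czyf bcj
Hunk 4: at line 4 remove [lvx,utj] add [cqvb,kvjod,wwpyj] -> 16 lines: qglhy vvof grj ttnov hwkq cqvb kvjod wwpyj jsosa tpt pmzcl tqkz bzcf sguy czyf bcj
Hunk 5: at line 1 remove [grj,ttnov] add [bsl,div] -> 16 lines: qglhy vvof bsl div hwkq cqvb kvjod wwpyj jsosa tpt pmzcl tqkz bzcf sguy czyf bcj
Hunk 6: at line 9 remove [pmzcl,tqkz,bzcf] add [hcf,lktep] -> 15 lines: qglhy vvof bsl div hwkq cqvb kvjod wwpyj jsosa tpt hcf lktep sguy czyf bcj
Hunk 7: at line 9 remove [hcf] add [wye,xnh,zqvp] -> 17 lines: qglhy vvof bsl div hwkq cqvb kvjod wwpyj jsosa tpt wye xnh zqvp lktep sguy czyf bcj
Final line count: 17

Answer: 17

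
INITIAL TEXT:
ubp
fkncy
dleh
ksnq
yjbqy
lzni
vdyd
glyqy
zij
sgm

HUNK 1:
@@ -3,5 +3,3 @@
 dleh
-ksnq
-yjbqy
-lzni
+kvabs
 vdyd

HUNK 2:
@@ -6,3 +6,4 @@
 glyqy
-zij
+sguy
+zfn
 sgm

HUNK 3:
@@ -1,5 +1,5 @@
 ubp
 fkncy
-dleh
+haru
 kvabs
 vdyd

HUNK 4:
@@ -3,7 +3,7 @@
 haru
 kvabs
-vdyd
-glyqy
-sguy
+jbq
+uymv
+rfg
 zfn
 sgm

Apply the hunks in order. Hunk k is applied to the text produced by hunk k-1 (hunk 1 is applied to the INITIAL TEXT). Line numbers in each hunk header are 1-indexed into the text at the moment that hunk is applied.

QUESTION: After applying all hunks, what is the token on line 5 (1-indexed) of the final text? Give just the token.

Hunk 1: at line 3 remove [ksnq,yjbqy,lzni] add [kvabs] -> 8 lines: ubp fkncy dleh kvabs vdyd glyqy zij sgm
Hunk 2: at line 6 remove [zij] add [sguy,zfn] -> 9 lines: ubp fkncy dleh kvabs vdyd glyqy sguy zfn sgm
Hunk 3: at line 1 remove [dleh] add [haru] -> 9 lines: ubp fkncy haru kvabs vdyd glyqy sguy zfn sgm
Hunk 4: at line 3 remove [vdyd,glyqy,sguy] add [jbq,uymv,rfg] -> 9 lines: ubp fkncy haru kvabs jbq uymv rfg zfn sgm
Final line 5: jbq

Answer: jbq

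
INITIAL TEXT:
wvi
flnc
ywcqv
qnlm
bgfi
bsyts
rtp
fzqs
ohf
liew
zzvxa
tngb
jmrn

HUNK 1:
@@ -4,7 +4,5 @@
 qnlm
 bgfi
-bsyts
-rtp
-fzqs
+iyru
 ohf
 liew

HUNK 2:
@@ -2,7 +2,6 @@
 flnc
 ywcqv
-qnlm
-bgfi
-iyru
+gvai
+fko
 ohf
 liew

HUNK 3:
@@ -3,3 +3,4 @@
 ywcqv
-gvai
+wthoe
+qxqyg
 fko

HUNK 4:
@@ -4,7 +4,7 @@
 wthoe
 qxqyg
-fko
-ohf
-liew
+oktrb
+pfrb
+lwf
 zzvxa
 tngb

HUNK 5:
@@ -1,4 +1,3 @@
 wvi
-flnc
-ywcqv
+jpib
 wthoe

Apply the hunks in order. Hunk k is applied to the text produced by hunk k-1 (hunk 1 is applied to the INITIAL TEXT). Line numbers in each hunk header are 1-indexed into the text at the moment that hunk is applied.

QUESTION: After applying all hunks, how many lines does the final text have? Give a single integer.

Answer: 10

Derivation:
Hunk 1: at line 4 remove [bsyts,rtp,fzqs] add [iyru] -> 11 lines: wvi flnc ywcqv qnlm bgfi iyru ohf liew zzvxa tngb jmrn
Hunk 2: at line 2 remove [qnlm,bgfi,iyru] add [gvai,fko] -> 10 lines: wvi flnc ywcqv gvai fko ohf liew zzvxa tngb jmrn
Hunk 3: at line 3 remove [gvai] add [wthoe,qxqyg] -> 11 lines: wvi flnc ywcqv wthoe qxqyg fko ohf liew zzvxa tngb jmrn
Hunk 4: at line 4 remove [fko,ohf,liew] add [oktrb,pfrb,lwf] -> 11 lines: wvi flnc ywcqv wthoe qxqyg oktrb pfrb lwf zzvxa tngb jmrn
Hunk 5: at line 1 remove [flnc,ywcqv] add [jpib] -> 10 lines: wvi jpib wthoe qxqyg oktrb pfrb lwf zzvxa tngb jmrn
Final line count: 10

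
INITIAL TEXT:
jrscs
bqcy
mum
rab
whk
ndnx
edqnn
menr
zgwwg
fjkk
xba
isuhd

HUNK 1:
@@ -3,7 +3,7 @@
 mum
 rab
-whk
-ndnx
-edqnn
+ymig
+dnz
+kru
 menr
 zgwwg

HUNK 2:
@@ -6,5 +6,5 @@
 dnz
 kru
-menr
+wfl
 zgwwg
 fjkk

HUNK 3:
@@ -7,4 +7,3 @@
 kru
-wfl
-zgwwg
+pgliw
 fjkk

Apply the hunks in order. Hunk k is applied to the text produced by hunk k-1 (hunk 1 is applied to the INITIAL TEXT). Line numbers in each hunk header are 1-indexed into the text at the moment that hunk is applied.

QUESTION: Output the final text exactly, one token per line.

Answer: jrscs
bqcy
mum
rab
ymig
dnz
kru
pgliw
fjkk
xba
isuhd

Derivation:
Hunk 1: at line 3 remove [whk,ndnx,edqnn] add [ymig,dnz,kru] -> 12 lines: jrscs bqcy mum rab ymig dnz kru menr zgwwg fjkk xba isuhd
Hunk 2: at line 6 remove [menr] add [wfl] -> 12 lines: jrscs bqcy mum rab ymig dnz kru wfl zgwwg fjkk xba isuhd
Hunk 3: at line 7 remove [wfl,zgwwg] add [pgliw] -> 11 lines: jrscs bqcy mum rab ymig dnz kru pgliw fjkk xba isuhd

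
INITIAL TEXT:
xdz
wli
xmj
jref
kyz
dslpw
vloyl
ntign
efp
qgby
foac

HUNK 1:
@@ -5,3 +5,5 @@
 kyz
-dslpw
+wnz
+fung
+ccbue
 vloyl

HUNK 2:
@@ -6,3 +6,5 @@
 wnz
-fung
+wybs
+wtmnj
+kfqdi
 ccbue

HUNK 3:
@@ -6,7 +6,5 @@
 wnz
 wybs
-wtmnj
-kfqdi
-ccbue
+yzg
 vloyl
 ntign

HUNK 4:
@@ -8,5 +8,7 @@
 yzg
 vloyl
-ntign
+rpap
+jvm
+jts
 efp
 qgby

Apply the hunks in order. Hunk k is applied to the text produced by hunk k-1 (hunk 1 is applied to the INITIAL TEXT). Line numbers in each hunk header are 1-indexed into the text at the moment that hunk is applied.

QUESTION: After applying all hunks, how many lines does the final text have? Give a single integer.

Hunk 1: at line 5 remove [dslpw] add [wnz,fung,ccbue] -> 13 lines: xdz wli xmj jref kyz wnz fung ccbue vloyl ntign efp qgby foac
Hunk 2: at line 6 remove [fung] add [wybs,wtmnj,kfqdi] -> 15 lines: xdz wli xmj jref kyz wnz wybs wtmnj kfqdi ccbue vloyl ntign efp qgby foac
Hunk 3: at line 6 remove [wtmnj,kfqdi,ccbue] add [yzg] -> 13 lines: xdz wli xmj jref kyz wnz wybs yzg vloyl ntign efp qgby foac
Hunk 4: at line 8 remove [ntign] add [rpap,jvm,jts] -> 15 lines: xdz wli xmj jref kyz wnz wybs yzg vloyl rpap jvm jts efp qgby foac
Final line count: 15

Answer: 15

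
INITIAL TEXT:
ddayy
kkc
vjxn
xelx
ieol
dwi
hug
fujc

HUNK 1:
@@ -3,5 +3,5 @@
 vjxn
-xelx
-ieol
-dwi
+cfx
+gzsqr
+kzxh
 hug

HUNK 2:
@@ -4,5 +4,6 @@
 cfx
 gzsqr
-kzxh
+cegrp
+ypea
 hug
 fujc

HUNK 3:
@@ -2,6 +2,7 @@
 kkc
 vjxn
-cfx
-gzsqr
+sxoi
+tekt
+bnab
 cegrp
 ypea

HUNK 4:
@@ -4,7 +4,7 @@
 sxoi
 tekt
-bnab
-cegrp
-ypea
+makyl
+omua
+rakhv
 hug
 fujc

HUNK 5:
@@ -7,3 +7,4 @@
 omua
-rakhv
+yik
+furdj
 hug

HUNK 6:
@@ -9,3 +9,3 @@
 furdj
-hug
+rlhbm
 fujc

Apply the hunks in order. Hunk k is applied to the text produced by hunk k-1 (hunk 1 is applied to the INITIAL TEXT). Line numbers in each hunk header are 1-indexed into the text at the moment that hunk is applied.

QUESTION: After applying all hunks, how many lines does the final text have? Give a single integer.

Answer: 11

Derivation:
Hunk 1: at line 3 remove [xelx,ieol,dwi] add [cfx,gzsqr,kzxh] -> 8 lines: ddayy kkc vjxn cfx gzsqr kzxh hug fujc
Hunk 2: at line 4 remove [kzxh] add [cegrp,ypea] -> 9 lines: ddayy kkc vjxn cfx gzsqr cegrp ypea hug fujc
Hunk 3: at line 2 remove [cfx,gzsqr] add [sxoi,tekt,bnab] -> 10 lines: ddayy kkc vjxn sxoi tekt bnab cegrp ypea hug fujc
Hunk 4: at line 4 remove [bnab,cegrp,ypea] add [makyl,omua,rakhv] -> 10 lines: ddayy kkc vjxn sxoi tekt makyl omua rakhv hug fujc
Hunk 5: at line 7 remove [rakhv] add [yik,furdj] -> 11 lines: ddayy kkc vjxn sxoi tekt makyl omua yik furdj hug fujc
Hunk 6: at line 9 remove [hug] add [rlhbm] -> 11 lines: ddayy kkc vjxn sxoi tekt makyl omua yik furdj rlhbm fujc
Final line count: 11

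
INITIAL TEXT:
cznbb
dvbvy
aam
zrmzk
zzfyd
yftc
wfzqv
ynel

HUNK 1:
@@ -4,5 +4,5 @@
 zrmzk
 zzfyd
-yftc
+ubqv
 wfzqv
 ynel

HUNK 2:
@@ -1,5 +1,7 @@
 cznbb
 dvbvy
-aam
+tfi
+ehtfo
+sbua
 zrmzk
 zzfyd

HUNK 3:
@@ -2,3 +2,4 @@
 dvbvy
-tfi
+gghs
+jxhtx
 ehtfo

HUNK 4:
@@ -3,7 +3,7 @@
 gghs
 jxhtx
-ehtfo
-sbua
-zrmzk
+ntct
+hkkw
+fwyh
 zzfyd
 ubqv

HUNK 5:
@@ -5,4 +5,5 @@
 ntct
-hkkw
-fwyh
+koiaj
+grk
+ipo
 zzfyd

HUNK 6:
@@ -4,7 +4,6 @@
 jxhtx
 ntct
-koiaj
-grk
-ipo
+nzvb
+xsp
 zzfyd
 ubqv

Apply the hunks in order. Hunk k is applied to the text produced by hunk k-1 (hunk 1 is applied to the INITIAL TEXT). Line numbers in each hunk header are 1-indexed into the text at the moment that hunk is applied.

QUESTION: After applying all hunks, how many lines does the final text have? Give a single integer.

Answer: 11

Derivation:
Hunk 1: at line 4 remove [yftc] add [ubqv] -> 8 lines: cznbb dvbvy aam zrmzk zzfyd ubqv wfzqv ynel
Hunk 2: at line 1 remove [aam] add [tfi,ehtfo,sbua] -> 10 lines: cznbb dvbvy tfi ehtfo sbua zrmzk zzfyd ubqv wfzqv ynel
Hunk 3: at line 2 remove [tfi] add [gghs,jxhtx] -> 11 lines: cznbb dvbvy gghs jxhtx ehtfo sbua zrmzk zzfyd ubqv wfzqv ynel
Hunk 4: at line 3 remove [ehtfo,sbua,zrmzk] add [ntct,hkkw,fwyh] -> 11 lines: cznbb dvbvy gghs jxhtx ntct hkkw fwyh zzfyd ubqv wfzqv ynel
Hunk 5: at line 5 remove [hkkw,fwyh] add [koiaj,grk,ipo] -> 12 lines: cznbb dvbvy gghs jxhtx ntct koiaj grk ipo zzfyd ubqv wfzqv ynel
Hunk 6: at line 4 remove [koiaj,grk,ipo] add [nzvb,xsp] -> 11 lines: cznbb dvbvy gghs jxhtx ntct nzvb xsp zzfyd ubqv wfzqv ynel
Final line count: 11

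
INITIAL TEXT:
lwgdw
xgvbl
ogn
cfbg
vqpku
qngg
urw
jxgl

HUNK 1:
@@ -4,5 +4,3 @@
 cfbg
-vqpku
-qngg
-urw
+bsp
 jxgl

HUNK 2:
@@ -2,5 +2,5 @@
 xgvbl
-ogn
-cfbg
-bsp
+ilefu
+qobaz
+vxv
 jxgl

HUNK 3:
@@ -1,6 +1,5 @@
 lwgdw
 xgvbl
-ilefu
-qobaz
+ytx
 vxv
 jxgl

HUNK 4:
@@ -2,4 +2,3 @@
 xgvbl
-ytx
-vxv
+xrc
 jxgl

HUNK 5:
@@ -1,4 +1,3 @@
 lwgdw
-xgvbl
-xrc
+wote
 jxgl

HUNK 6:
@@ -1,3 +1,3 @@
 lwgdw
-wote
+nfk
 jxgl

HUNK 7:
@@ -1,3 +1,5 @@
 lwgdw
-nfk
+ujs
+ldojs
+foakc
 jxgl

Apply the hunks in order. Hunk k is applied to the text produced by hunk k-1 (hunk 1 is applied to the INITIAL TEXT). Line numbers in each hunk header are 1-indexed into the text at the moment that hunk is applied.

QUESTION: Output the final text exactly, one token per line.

Hunk 1: at line 4 remove [vqpku,qngg,urw] add [bsp] -> 6 lines: lwgdw xgvbl ogn cfbg bsp jxgl
Hunk 2: at line 2 remove [ogn,cfbg,bsp] add [ilefu,qobaz,vxv] -> 6 lines: lwgdw xgvbl ilefu qobaz vxv jxgl
Hunk 3: at line 1 remove [ilefu,qobaz] add [ytx] -> 5 lines: lwgdw xgvbl ytx vxv jxgl
Hunk 4: at line 2 remove [ytx,vxv] add [xrc] -> 4 lines: lwgdw xgvbl xrc jxgl
Hunk 5: at line 1 remove [xgvbl,xrc] add [wote] -> 3 lines: lwgdw wote jxgl
Hunk 6: at line 1 remove [wote] add [nfk] -> 3 lines: lwgdw nfk jxgl
Hunk 7: at line 1 remove [nfk] add [ujs,ldojs,foakc] -> 5 lines: lwgdw ujs ldojs foakc jxgl

Answer: lwgdw
ujs
ldojs
foakc
jxgl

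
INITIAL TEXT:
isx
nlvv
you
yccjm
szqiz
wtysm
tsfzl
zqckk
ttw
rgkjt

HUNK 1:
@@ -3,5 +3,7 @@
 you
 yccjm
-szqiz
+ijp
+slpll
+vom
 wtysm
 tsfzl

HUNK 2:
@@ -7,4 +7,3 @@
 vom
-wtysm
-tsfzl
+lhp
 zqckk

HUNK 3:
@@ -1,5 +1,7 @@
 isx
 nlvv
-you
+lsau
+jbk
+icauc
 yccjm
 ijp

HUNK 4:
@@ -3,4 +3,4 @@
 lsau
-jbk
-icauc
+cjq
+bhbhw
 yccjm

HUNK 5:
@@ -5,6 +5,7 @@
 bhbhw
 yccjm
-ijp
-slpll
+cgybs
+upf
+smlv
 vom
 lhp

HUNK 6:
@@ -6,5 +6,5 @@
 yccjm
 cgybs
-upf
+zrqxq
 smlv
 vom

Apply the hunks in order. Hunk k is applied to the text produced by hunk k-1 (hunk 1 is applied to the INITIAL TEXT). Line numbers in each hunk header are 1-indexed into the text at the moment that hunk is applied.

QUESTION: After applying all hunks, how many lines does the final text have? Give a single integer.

Answer: 14

Derivation:
Hunk 1: at line 3 remove [szqiz] add [ijp,slpll,vom] -> 12 lines: isx nlvv you yccjm ijp slpll vom wtysm tsfzl zqckk ttw rgkjt
Hunk 2: at line 7 remove [wtysm,tsfzl] add [lhp] -> 11 lines: isx nlvv you yccjm ijp slpll vom lhp zqckk ttw rgkjt
Hunk 3: at line 1 remove [you] add [lsau,jbk,icauc] -> 13 lines: isx nlvv lsau jbk icauc yccjm ijp slpll vom lhp zqckk ttw rgkjt
Hunk 4: at line 3 remove [jbk,icauc] add [cjq,bhbhw] -> 13 lines: isx nlvv lsau cjq bhbhw yccjm ijp slpll vom lhp zqckk ttw rgkjt
Hunk 5: at line 5 remove [ijp,slpll] add [cgybs,upf,smlv] -> 14 lines: isx nlvv lsau cjq bhbhw yccjm cgybs upf smlv vom lhp zqckk ttw rgkjt
Hunk 6: at line 6 remove [upf] add [zrqxq] -> 14 lines: isx nlvv lsau cjq bhbhw yccjm cgybs zrqxq smlv vom lhp zqckk ttw rgkjt
Final line count: 14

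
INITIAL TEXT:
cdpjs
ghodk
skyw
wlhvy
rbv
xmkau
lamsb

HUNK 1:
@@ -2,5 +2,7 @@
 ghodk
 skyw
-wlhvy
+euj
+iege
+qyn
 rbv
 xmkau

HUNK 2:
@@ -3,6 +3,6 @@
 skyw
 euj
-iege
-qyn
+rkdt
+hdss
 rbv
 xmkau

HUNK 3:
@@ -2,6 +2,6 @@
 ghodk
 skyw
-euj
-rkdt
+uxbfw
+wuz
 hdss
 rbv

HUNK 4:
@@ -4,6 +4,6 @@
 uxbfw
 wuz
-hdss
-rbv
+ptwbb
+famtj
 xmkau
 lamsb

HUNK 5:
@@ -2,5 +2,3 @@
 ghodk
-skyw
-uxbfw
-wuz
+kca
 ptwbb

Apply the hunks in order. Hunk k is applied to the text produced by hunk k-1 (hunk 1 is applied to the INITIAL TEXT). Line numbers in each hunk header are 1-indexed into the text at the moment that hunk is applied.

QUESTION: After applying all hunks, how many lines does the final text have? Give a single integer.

Hunk 1: at line 2 remove [wlhvy] add [euj,iege,qyn] -> 9 lines: cdpjs ghodk skyw euj iege qyn rbv xmkau lamsb
Hunk 2: at line 3 remove [iege,qyn] add [rkdt,hdss] -> 9 lines: cdpjs ghodk skyw euj rkdt hdss rbv xmkau lamsb
Hunk 3: at line 2 remove [euj,rkdt] add [uxbfw,wuz] -> 9 lines: cdpjs ghodk skyw uxbfw wuz hdss rbv xmkau lamsb
Hunk 4: at line 4 remove [hdss,rbv] add [ptwbb,famtj] -> 9 lines: cdpjs ghodk skyw uxbfw wuz ptwbb famtj xmkau lamsb
Hunk 5: at line 2 remove [skyw,uxbfw,wuz] add [kca] -> 7 lines: cdpjs ghodk kca ptwbb famtj xmkau lamsb
Final line count: 7

Answer: 7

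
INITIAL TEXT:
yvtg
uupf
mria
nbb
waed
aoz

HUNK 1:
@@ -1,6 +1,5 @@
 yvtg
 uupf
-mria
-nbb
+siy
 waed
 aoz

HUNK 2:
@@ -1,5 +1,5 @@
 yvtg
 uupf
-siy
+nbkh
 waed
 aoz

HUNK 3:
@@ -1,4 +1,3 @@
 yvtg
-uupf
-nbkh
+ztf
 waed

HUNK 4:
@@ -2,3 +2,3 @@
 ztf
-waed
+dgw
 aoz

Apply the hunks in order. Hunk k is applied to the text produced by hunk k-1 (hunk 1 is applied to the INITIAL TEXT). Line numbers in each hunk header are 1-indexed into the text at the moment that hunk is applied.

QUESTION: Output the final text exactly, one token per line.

Answer: yvtg
ztf
dgw
aoz

Derivation:
Hunk 1: at line 1 remove [mria,nbb] add [siy] -> 5 lines: yvtg uupf siy waed aoz
Hunk 2: at line 1 remove [siy] add [nbkh] -> 5 lines: yvtg uupf nbkh waed aoz
Hunk 3: at line 1 remove [uupf,nbkh] add [ztf] -> 4 lines: yvtg ztf waed aoz
Hunk 4: at line 2 remove [waed] add [dgw] -> 4 lines: yvtg ztf dgw aoz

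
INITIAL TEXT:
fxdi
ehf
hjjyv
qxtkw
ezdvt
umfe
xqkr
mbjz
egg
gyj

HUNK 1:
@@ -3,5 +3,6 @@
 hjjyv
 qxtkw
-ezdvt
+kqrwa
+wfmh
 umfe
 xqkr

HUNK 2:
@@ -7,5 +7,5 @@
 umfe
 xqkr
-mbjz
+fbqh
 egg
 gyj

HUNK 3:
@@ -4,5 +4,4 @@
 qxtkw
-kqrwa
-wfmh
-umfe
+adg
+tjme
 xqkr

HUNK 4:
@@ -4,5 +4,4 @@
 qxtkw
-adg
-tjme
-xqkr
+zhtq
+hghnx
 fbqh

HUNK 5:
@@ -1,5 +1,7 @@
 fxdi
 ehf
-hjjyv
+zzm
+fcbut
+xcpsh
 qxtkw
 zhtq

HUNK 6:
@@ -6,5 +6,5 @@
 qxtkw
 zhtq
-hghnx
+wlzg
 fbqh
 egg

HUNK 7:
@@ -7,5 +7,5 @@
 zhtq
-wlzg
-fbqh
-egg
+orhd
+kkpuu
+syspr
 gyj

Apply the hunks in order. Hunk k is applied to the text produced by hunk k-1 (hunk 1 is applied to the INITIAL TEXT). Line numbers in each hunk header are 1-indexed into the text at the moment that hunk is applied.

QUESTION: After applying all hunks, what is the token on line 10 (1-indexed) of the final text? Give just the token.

Answer: syspr

Derivation:
Hunk 1: at line 3 remove [ezdvt] add [kqrwa,wfmh] -> 11 lines: fxdi ehf hjjyv qxtkw kqrwa wfmh umfe xqkr mbjz egg gyj
Hunk 2: at line 7 remove [mbjz] add [fbqh] -> 11 lines: fxdi ehf hjjyv qxtkw kqrwa wfmh umfe xqkr fbqh egg gyj
Hunk 3: at line 4 remove [kqrwa,wfmh,umfe] add [adg,tjme] -> 10 lines: fxdi ehf hjjyv qxtkw adg tjme xqkr fbqh egg gyj
Hunk 4: at line 4 remove [adg,tjme,xqkr] add [zhtq,hghnx] -> 9 lines: fxdi ehf hjjyv qxtkw zhtq hghnx fbqh egg gyj
Hunk 5: at line 1 remove [hjjyv] add [zzm,fcbut,xcpsh] -> 11 lines: fxdi ehf zzm fcbut xcpsh qxtkw zhtq hghnx fbqh egg gyj
Hunk 6: at line 6 remove [hghnx] add [wlzg] -> 11 lines: fxdi ehf zzm fcbut xcpsh qxtkw zhtq wlzg fbqh egg gyj
Hunk 7: at line 7 remove [wlzg,fbqh,egg] add [orhd,kkpuu,syspr] -> 11 lines: fxdi ehf zzm fcbut xcpsh qxtkw zhtq orhd kkpuu syspr gyj
Final line 10: syspr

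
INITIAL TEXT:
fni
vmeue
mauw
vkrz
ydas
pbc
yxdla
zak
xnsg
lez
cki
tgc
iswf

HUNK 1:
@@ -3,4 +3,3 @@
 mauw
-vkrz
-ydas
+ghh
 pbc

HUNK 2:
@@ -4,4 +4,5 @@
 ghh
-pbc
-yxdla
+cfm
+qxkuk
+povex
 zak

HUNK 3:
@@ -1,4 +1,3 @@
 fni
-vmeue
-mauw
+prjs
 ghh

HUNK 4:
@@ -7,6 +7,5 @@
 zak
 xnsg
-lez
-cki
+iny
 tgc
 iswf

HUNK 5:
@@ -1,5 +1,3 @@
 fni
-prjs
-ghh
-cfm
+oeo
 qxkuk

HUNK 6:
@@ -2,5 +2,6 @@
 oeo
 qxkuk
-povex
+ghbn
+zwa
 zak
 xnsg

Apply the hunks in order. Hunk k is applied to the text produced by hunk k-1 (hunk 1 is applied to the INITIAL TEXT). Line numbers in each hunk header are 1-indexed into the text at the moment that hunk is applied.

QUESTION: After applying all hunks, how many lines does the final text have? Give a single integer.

Hunk 1: at line 3 remove [vkrz,ydas] add [ghh] -> 12 lines: fni vmeue mauw ghh pbc yxdla zak xnsg lez cki tgc iswf
Hunk 2: at line 4 remove [pbc,yxdla] add [cfm,qxkuk,povex] -> 13 lines: fni vmeue mauw ghh cfm qxkuk povex zak xnsg lez cki tgc iswf
Hunk 3: at line 1 remove [vmeue,mauw] add [prjs] -> 12 lines: fni prjs ghh cfm qxkuk povex zak xnsg lez cki tgc iswf
Hunk 4: at line 7 remove [lez,cki] add [iny] -> 11 lines: fni prjs ghh cfm qxkuk povex zak xnsg iny tgc iswf
Hunk 5: at line 1 remove [prjs,ghh,cfm] add [oeo] -> 9 lines: fni oeo qxkuk povex zak xnsg iny tgc iswf
Hunk 6: at line 2 remove [povex] add [ghbn,zwa] -> 10 lines: fni oeo qxkuk ghbn zwa zak xnsg iny tgc iswf
Final line count: 10

Answer: 10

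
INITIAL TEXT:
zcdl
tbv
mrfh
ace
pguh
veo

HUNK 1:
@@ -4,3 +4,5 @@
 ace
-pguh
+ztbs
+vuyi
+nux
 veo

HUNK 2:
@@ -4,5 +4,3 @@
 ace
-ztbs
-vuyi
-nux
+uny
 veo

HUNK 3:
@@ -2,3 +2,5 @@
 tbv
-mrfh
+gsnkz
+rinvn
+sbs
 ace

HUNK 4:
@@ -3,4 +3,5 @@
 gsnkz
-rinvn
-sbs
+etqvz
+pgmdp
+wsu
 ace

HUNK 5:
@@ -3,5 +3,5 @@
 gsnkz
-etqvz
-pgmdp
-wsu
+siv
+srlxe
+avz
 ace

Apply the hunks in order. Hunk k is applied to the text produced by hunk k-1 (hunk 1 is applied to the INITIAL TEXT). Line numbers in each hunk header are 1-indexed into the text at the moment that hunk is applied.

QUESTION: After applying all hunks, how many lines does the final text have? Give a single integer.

Answer: 9

Derivation:
Hunk 1: at line 4 remove [pguh] add [ztbs,vuyi,nux] -> 8 lines: zcdl tbv mrfh ace ztbs vuyi nux veo
Hunk 2: at line 4 remove [ztbs,vuyi,nux] add [uny] -> 6 lines: zcdl tbv mrfh ace uny veo
Hunk 3: at line 2 remove [mrfh] add [gsnkz,rinvn,sbs] -> 8 lines: zcdl tbv gsnkz rinvn sbs ace uny veo
Hunk 4: at line 3 remove [rinvn,sbs] add [etqvz,pgmdp,wsu] -> 9 lines: zcdl tbv gsnkz etqvz pgmdp wsu ace uny veo
Hunk 5: at line 3 remove [etqvz,pgmdp,wsu] add [siv,srlxe,avz] -> 9 lines: zcdl tbv gsnkz siv srlxe avz ace uny veo
Final line count: 9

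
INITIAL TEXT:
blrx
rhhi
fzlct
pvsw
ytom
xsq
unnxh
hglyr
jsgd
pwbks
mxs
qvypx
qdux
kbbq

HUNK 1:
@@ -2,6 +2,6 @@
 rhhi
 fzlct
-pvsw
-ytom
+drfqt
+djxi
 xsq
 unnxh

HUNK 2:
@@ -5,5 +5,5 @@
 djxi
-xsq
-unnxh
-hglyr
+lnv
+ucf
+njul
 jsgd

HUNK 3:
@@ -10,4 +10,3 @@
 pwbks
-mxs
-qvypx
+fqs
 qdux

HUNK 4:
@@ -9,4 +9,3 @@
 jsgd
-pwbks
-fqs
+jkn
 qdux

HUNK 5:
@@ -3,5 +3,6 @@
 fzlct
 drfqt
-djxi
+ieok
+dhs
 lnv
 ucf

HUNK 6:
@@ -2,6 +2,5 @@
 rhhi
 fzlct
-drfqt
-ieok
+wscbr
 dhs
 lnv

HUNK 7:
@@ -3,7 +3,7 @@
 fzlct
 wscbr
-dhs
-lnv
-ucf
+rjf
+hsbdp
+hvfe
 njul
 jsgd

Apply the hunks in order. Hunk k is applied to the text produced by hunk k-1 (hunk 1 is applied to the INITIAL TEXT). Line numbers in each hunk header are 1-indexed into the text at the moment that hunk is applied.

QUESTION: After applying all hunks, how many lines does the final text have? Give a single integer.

Answer: 12

Derivation:
Hunk 1: at line 2 remove [pvsw,ytom] add [drfqt,djxi] -> 14 lines: blrx rhhi fzlct drfqt djxi xsq unnxh hglyr jsgd pwbks mxs qvypx qdux kbbq
Hunk 2: at line 5 remove [xsq,unnxh,hglyr] add [lnv,ucf,njul] -> 14 lines: blrx rhhi fzlct drfqt djxi lnv ucf njul jsgd pwbks mxs qvypx qdux kbbq
Hunk 3: at line 10 remove [mxs,qvypx] add [fqs] -> 13 lines: blrx rhhi fzlct drfqt djxi lnv ucf njul jsgd pwbks fqs qdux kbbq
Hunk 4: at line 9 remove [pwbks,fqs] add [jkn] -> 12 lines: blrx rhhi fzlct drfqt djxi lnv ucf njul jsgd jkn qdux kbbq
Hunk 5: at line 3 remove [djxi] add [ieok,dhs] -> 13 lines: blrx rhhi fzlct drfqt ieok dhs lnv ucf njul jsgd jkn qdux kbbq
Hunk 6: at line 2 remove [drfqt,ieok] add [wscbr] -> 12 lines: blrx rhhi fzlct wscbr dhs lnv ucf njul jsgd jkn qdux kbbq
Hunk 7: at line 3 remove [dhs,lnv,ucf] add [rjf,hsbdp,hvfe] -> 12 lines: blrx rhhi fzlct wscbr rjf hsbdp hvfe njul jsgd jkn qdux kbbq
Final line count: 12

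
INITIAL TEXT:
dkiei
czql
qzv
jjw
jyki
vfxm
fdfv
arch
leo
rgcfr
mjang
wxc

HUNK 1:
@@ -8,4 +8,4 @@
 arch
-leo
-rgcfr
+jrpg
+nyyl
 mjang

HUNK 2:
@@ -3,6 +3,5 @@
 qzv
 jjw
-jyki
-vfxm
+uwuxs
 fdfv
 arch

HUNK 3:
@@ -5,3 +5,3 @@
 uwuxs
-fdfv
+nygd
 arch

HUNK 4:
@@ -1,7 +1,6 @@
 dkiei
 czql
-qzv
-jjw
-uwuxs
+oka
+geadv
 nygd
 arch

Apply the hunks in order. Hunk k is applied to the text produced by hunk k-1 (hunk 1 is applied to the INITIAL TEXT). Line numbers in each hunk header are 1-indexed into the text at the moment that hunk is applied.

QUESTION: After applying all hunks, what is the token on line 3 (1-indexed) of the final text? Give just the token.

Hunk 1: at line 8 remove [leo,rgcfr] add [jrpg,nyyl] -> 12 lines: dkiei czql qzv jjw jyki vfxm fdfv arch jrpg nyyl mjang wxc
Hunk 2: at line 3 remove [jyki,vfxm] add [uwuxs] -> 11 lines: dkiei czql qzv jjw uwuxs fdfv arch jrpg nyyl mjang wxc
Hunk 3: at line 5 remove [fdfv] add [nygd] -> 11 lines: dkiei czql qzv jjw uwuxs nygd arch jrpg nyyl mjang wxc
Hunk 4: at line 1 remove [qzv,jjw,uwuxs] add [oka,geadv] -> 10 lines: dkiei czql oka geadv nygd arch jrpg nyyl mjang wxc
Final line 3: oka

Answer: oka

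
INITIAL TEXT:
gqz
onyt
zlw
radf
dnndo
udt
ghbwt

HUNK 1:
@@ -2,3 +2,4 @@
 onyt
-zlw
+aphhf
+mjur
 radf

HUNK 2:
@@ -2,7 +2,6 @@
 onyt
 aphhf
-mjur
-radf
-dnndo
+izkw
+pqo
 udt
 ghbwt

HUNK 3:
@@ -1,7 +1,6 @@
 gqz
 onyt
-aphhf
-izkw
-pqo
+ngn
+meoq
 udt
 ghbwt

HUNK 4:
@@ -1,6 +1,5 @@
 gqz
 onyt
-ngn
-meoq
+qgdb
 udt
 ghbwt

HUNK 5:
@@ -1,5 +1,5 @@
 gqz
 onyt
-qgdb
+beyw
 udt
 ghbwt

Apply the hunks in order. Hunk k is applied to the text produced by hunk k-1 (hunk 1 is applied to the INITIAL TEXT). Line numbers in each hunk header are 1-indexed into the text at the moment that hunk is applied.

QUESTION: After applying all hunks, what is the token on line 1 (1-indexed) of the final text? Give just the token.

Hunk 1: at line 2 remove [zlw] add [aphhf,mjur] -> 8 lines: gqz onyt aphhf mjur radf dnndo udt ghbwt
Hunk 2: at line 2 remove [mjur,radf,dnndo] add [izkw,pqo] -> 7 lines: gqz onyt aphhf izkw pqo udt ghbwt
Hunk 3: at line 1 remove [aphhf,izkw,pqo] add [ngn,meoq] -> 6 lines: gqz onyt ngn meoq udt ghbwt
Hunk 4: at line 1 remove [ngn,meoq] add [qgdb] -> 5 lines: gqz onyt qgdb udt ghbwt
Hunk 5: at line 1 remove [qgdb] add [beyw] -> 5 lines: gqz onyt beyw udt ghbwt
Final line 1: gqz

Answer: gqz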